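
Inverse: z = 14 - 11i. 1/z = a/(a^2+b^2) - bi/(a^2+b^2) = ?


|z|^2 = 196+121 = 317
1/z = (14 + 11i)/317

1/z = 0.0442 + 0.0347i


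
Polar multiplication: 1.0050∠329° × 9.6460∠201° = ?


r = 1.0050 * 9.6460 = 9.6942
theta = 329° + 201° = 530° = 170° (mod 360)

9.6942 cis(170°)


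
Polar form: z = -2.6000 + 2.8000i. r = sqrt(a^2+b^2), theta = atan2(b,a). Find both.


r = sqrt(6.76+7.84) = sqrt(14.6) = 3.8210
theta = atan2(2.8, -2.6) = 132.8789 degrees

r = 3.8210, theta = 132.8789 degrees


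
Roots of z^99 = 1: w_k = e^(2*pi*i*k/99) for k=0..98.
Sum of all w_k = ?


The sum of all 99th roots of unity is 0.
Geometric series: (1 - w^99)/(1 - w) = (1-1)/(1-w) = 0 since w^99 = 1, w ≠ 1.
Alternatively: coefficient of z^98 in z^99 - 1 is 0.

0


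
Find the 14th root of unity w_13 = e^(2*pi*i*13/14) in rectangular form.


Angle = 360*13/14 = 334.2857°
a = cos(334.2857°) = 0.9010
b = sin(334.2857°) = -0.4339

0.9010 - 0.4339i


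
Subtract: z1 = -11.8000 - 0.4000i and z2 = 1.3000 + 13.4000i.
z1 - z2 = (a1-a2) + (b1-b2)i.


Real: -11.8 - 1.3 = -13.1
Imag: -0.4 - 13.4 = -13.8

-13.1000 - 13.8000i


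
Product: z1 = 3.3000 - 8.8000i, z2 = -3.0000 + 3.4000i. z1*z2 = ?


Real = 3.3*(-3) - (-8.8)*3.4 = -9.9 - (-29.92) = 20.02
Imag = 3.3*3.4 - (3)*(-8.8) = 11.22 + 26.4 = 37.62

20.0200 + 37.6200i


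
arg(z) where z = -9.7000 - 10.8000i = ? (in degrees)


Re = -9.7, Im = -10.8
arg = atan2(-10.8, -9.7) = -131.9285 degrees

arg(z) = -131.9285 degrees


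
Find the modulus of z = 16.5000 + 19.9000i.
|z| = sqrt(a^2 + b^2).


|z| = sqrt(16.5^2 + 19.9^2) = sqrt(272.25 + 396.01) = sqrt(668.26) = 25.8507

|z| = 25.8507


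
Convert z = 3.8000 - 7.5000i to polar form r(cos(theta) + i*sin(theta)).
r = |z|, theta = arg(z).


r = sqrt(14.44+56.25) = sqrt(70.69) = 8.4077
theta = atan2(-7.5, 3.8) = -63.1302 degrees

r = 8.4077, theta = -63.1302 degrees


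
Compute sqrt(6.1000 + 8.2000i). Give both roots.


|z| = sqrt(37.21+67.24) = 10.2201
sqrt((|z|+a)/2) = sqrt((10.2201+6.1)/2) = sqrt(8.1600) = 2.8566
sqrt((|z|-a)/2) = sqrt((10.2201-6.1)/2) = sqrt(2.0600) = 1.4353

±(2.8566 + 1.4353i) i.e. 2.8566 + 1.4353i and -2.8566 - 1.4353i


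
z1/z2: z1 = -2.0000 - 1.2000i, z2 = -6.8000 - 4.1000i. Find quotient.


Conjugate of z2 = -6.8000 + 4.1000i
Numerator: (-2.0000 - 1.2000i)(-6.8000 + 4.1000i) = 18.5200 - 0.0400i
Denominator: (-6.8)^2 + (-4.1)^2 = 63.05
Result = (18.5200 - 0.0400i)/63.05

0.2937 - 0.0006i


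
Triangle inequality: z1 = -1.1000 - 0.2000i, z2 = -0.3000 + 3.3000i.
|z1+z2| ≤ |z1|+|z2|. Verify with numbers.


|z1| = sqrt((-1.1)^2 + (-0.2)^2) = sqrt(1.25) = 1.1180
|z2| = sqrt((-0.3)^2 + 3.3^2) = sqrt(10.98) = 3.3136
z1+z2 = -1.4000 + 3.1000i
|z1+z2| = sqrt(11.57) = 3.4015
|z1|+|z2| = 1.1180 + 3.3136 = 4.4316

|z1+z2| = 3.4015 ≤ |z1|+|z2| = 4.4316 (verified)


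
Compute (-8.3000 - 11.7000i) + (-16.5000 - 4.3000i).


Real: -8.3 - 16.5 = -24.8
Imag: -11.7 - 4.3 = -16

-24.8000 - 16.0000i


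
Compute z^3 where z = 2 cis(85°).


r^3 = 2^3 = 8
n*theta = 3*85° = 255° = 255° (mod 360)
a = 8*cos(255°) = -2.0706
b = 8*sin(255°) = -7.7274

8 cis(255°) = -2.0706 - 7.7274i


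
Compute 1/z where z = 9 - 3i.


|z|^2 = 81+9 = 90
1/z = (9 + 3i)/90

1/z = 0.1000 + 0.0333i


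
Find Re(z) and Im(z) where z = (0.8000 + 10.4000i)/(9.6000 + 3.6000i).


Multiply by conjugate: (0.8000 + 10.4000i)(9.6000 - 3.6000i) / (9.6^2 + 3.6^2)
Numerator real = 0.8*9.6 + 10.4*3.6 = 45.12
Numerator imag = 10.4*9.6 - 0.8*3.6 = 96.96
Denominator = 105.12
Re(z) = 45.12/105.12 = 0.4292
Im(z) = 96.96/105.12 = 0.9224

Re(z) = 0.4292, Im(z) = 0.9224


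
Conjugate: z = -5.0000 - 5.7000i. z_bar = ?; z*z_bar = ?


z_bar = -5.0000 + 5.7000i
z*z_bar = (-5)^2 + (-5.7)^2 = 25 + 32.49 = 57.49

z_bar = -5.0000 + 5.7000i, z*z_bar = 57.49


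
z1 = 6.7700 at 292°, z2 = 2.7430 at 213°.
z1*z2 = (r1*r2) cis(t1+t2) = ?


r = 6.7700 * 2.7430 = 18.5701
theta = 292° + 213° = 505° = 145° (mod 360)

18.5701 cis(145°)


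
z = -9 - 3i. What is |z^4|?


|z| = sqrt(81+9) = sqrt(90) = 9.4868
|z^4| = |z|^4 = (sqrt(90))^4 = 90^2 = 8100

|z^4| = 8100


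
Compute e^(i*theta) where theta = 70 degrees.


cos(70°) = 0.3420
sin(70°) = 0.9397

e^(i*70°) = 0.3420 + 0.9397i


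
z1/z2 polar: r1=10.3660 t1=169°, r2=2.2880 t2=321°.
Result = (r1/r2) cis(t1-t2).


r = 10.3660 / 2.2880 = 4.5306
theta = 169° - 321° = -152° = 208° (mod 360)

4.5306 cis(208°)


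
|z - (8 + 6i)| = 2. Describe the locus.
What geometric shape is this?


|z - z0| = r is a circle with center z0 and radius r.
Center = (8, 6), radius = 2

Circle with center (8, 6) and radius 2


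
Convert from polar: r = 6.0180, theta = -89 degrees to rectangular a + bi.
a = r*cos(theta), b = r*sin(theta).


a = 6.0180*cos(-89°) = 6.0180*0.01745 = 0.1050
b = 6.0180*sin(-89°) = 6.0180*(-0.99985) = -6.0171

0.1050 - 6.0171i


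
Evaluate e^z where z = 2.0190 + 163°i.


e^2.0190 = 7.5308
cos(163°) = -0.9563
sin(163°) = 0.29237
Real = 7.5308*(-0.9563) = -7.2017
Imag = 7.5308*0.29237 = 2.2018

-7.2017 + 2.2018i


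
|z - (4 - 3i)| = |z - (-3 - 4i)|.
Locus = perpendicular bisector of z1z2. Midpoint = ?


Equal distances means the locus is the perpendicular bisector of z1 and z2.
Midpoint = ((4+(-3))/2, (-3+(-4))/2) = (0.5000, -3.5000)

Perpendicular bisector through (0.5000, -3.5000)


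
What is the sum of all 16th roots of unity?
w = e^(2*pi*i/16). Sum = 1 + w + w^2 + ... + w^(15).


The sum of all 16th roots of unity is 0.
Geometric series: (1 - w^16)/(1 - w) = (1-1)/(1-w) = 0 since w^16 = 1, w ≠ 1.
Alternatively: coefficient of z^15 in z^16 - 1 is 0.

0


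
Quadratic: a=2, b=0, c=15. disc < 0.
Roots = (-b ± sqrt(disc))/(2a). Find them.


disc = 0^2 - 4*2*15 = 0 - 120 = -120
sqrt(|disc|) = sqrt(120) = 10.9545
Real part = 0/(2*2) = 0
Imag part = 10.9545/(2*2) = 2.7386

0 ± 2.7386i


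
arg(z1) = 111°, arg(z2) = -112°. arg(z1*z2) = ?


arg(z1*z2) = 111° - 112° = -1°
Normalized to (-180°, 180°]: -1°

-1°


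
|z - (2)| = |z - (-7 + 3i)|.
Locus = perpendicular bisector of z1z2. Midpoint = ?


Equal distances means the locus is the perpendicular bisector of z1 and z2.
Midpoint = ((2+(-7))/2, (0+3)/2) = (-2.5000, 1.5000)

Perpendicular bisector through (-2.5000, 1.5000)


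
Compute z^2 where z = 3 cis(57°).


r^2 = 3^2 = 9
n*theta = 2*57° = 114° = 114° (mod 360)
a = 9*cos(114°) = -3.6606
b = 9*sin(114°) = 8.2219

9 cis(114°) = -3.6606 + 8.2219i


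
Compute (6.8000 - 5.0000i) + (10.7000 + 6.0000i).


Real: 6.8 + 10.7 = 17.5
Imag: -5 + 6 = 1

17.5000 + i


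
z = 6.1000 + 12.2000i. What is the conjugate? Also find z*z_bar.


z_bar = 6.1000 - 12.2000i
z*z_bar = 6.1^2 + 12.2^2 = 37.21 + 148.84 = 186.05

z_bar = 6.1000 - 12.2000i, z*z_bar = 186.05


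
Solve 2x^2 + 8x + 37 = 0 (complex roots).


disc = 8^2 - 4*2*37 = 64 - 296 = -232
sqrt(|disc|) = sqrt(232) = 15.2315
Real part = -8/(2*2) = -2.0000
Imag part = 15.2315/(2*2) = 3.8079

-2.0000 ± 3.8079i


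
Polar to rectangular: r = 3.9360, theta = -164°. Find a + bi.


a = 3.9360*cos(-164°) = 3.9360*(-0.96126) = -3.7835
b = 3.9360*sin(-164°) = 3.9360*(-0.27564) = -1.0849

-3.7835 - 1.0849i


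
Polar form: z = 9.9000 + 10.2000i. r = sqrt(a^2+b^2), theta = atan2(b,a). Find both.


r = sqrt(98.01+104.04) = sqrt(202.05) = 14.2144
theta = atan2(10.2, 9.9) = 45.8551 degrees

r = 14.2144, theta = 45.8551 degrees


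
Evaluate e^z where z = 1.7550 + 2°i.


e^1.7550 = 5.7834
cos(2°) = 0.9994
sin(2°) = 0.0349
Real = 5.7834*0.9994 = 5.7799
Imag = 5.7834*0.0349 = 0.2018

5.7799 + 0.2018i


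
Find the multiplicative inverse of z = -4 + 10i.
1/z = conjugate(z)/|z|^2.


|z|^2 = 16+100 = 116
1/z = (-4 - 10i)/116

1/z = -0.0345 - 0.0862i


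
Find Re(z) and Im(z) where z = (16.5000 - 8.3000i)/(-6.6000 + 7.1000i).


Multiply by conjugate: (16.5000 - 8.3000i)(-6.6000 - 7.1000i) / ((-6.6)^2 + 7.1^2)
Numerator real = 16.5*(-6.6) - (8.3)*7.1 = -167.83
Numerator imag = -8.3*(-6.6) - 16.5*7.1 = -62.37
Denominator = 93.97
Re(z) = -167.83/93.97 = -1.7860
Im(z) = -62.37/93.97 = -0.6637

Re(z) = -1.7860, Im(z) = -0.6637


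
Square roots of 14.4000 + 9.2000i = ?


|z| = sqrt(207.36+84.64) = 17.0880
sqrt((|z|+a)/2) = sqrt((17.0880+14.4)/2) = sqrt(15.7440) = 3.9679
sqrt((|z|-a)/2) = sqrt((17.0880-14.4)/2) = sqrt(1.3440) = 1.1593

±(3.9679 + 1.1593i) i.e. 3.9679 + 1.1593i and -3.9679 - 1.1593i


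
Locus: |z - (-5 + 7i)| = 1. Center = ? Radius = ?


|z - z0| = r is a circle with center z0 and radius r.
Center = (-5, 7), radius = 1

Circle with center (-5, 7) and radius 1


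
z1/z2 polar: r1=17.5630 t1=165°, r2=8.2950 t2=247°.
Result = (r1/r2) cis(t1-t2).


r = 17.5630 / 8.2950 = 2.1173
theta = 165° - 247° = -82° = 278° (mod 360)

2.1173 cis(278°)


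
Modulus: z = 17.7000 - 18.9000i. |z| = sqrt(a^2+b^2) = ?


|z| = sqrt(17.7^2 + (-18.9)^2) = sqrt(313.29 + 357.21) = sqrt(670.5) = 25.8940

|z| = 25.8940


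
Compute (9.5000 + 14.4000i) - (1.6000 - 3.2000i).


Real: 9.5 - 1.6 = 7.9
Imag: 14.4 + 3.2 = 17.6

7.9000 + 17.6000i


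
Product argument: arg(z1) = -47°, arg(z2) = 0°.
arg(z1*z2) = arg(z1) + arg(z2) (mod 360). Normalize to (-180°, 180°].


arg(z1*z2) = -47° + 0° = -47°
Normalized to (-180°, 180°]: -47°

-47°


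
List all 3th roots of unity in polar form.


The 3th roots of unity are cis(360k/3°) for k=0..2
Angle step = 360/3 = 120°
Primitive root: cis(120°)
Primitive root = -0.5000 + 0.8660i

3 roots at angles: 0°, 120°, 240°


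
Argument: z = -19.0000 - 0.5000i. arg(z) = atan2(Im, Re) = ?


Re = -19, Im = -0.5
arg = atan2(-0.5, -19) = -178.4926 degrees

arg(z) = -178.4926 degrees


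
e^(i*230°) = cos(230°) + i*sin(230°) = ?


cos(230°) = -0.6428
sin(230°) = -0.7660

e^(i*230°) = -0.6428 - 0.7660i


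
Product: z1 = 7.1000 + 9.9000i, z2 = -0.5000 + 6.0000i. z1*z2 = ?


Real = 7.1*(-0.5) - 9.9*6 = -3.55 - 59.4 = -62.95
Imag = 7.1*6 - (0.5)*9.9 = 42.6 - (4.95) = 37.65

-62.9500 + 37.6500i


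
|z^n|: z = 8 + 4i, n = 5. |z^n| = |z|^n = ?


|z| = sqrt(64+16) = sqrt(80) = 8.9443
|z^5| = |z|^5 = (sqrt(80))^5 = 80^2 * sqrt(80) = 6400*sqrt(80)

|z^5| = 6400*sqrt(80) ≈ 57243.3402


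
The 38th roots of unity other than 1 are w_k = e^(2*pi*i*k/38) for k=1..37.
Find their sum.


With w = e^(2*pi*i/38), all 38 of the 38th roots of unity w^0 = 1, w, ..., w^(37) sum to 0: 1 + w + ... + w^(37) = (1 - w^38)/(1 - w) = 0 since w^38 = 1, w ≠ 1.
Removing the root 1: w + w^2 + ... + w^(37) = 0 - 1 = -1

Sum = -1


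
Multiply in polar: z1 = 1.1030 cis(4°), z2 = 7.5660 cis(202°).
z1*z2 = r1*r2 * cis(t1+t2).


r = 1.1030 * 7.5660 = 8.3453
theta = 4° + 202° = 206° = 206° (mod 360)

8.3453 cis(206°)


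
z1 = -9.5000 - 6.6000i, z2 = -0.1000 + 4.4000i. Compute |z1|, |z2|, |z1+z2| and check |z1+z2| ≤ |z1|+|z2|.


|z1| = sqrt((-9.5)^2 + (-6.6)^2) = sqrt(133.81) = 11.5676
|z2| = sqrt((-0.1)^2 + 4.4^2) = sqrt(19.37) = 4.4011
z1+z2 = -9.6000 - 2.2000i
|z1+z2| = sqrt(97) = 9.8489
|z1|+|z2| = 11.5676 + 4.4011 = 15.9687

|z1+z2| = 9.8489 ≤ |z1|+|z2| = 15.9687 (verified)


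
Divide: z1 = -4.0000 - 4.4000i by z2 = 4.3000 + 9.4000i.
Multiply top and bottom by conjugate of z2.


Conjugate of z2 = 4.3000 - 9.4000i
Numerator: (-4.0000 - 4.4000i)(4.3000 - 9.4000i) = -58.5600 + 18.6800i
Denominator: 4.3^2 + 9.4^2 = 106.85
Result = (-58.5600 + 18.6800i)/106.85

-0.5481 + 0.1748i


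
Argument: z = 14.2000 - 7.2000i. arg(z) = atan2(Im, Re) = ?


Re = 14.2, Im = -7.2
arg = atan2(-7.2, 14.2) = -26.8869 degrees

arg(z) = -26.8869 degrees


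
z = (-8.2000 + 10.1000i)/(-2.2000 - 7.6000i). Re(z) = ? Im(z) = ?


Multiply by conjugate: (-8.2000 + 10.1000i)(-2.2000 + 7.6000i) / ((-2.2)^2 + (-7.6)^2)
Numerator real = -8.2*(-2.2) + 10.1*(-7.6) = -58.72
Numerator imag = 10.1*(-2.2) - (-8.2)*(-7.6) = -84.54
Denominator = 62.6
Re(z) = -58.72/62.6 = -0.9380
Im(z) = -84.54/62.6 = -1.3505

Re(z) = -0.9380, Im(z) = -1.3505


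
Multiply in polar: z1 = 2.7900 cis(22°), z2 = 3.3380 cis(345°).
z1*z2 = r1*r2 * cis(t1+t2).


r = 2.7900 * 3.3380 = 9.3130
theta = 22° + 345° = 367° = 7° (mod 360)

9.3130 cis(7°)


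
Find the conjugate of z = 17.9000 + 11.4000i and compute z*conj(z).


z_bar = 17.9000 - 11.4000i
z*z_bar = 17.9^2 + 11.4^2 = 320.41 + 129.96 = 450.37

z_bar = 17.9000 - 11.4000i, z*z_bar = 450.37


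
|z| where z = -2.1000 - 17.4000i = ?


|z| = sqrt((-2.1)^2 + (-17.4)^2) = sqrt(4.41 + 302.76) = sqrt(307.17) = 17.5263

|z| = 17.5263


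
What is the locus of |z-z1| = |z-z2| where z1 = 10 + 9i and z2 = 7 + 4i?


Equal distances means the locus is the perpendicular bisector of z1 and z2.
Midpoint = ((10+7)/2, (9+4)/2) = (8.5000, 6.5000)

Perpendicular bisector through (8.5000, 6.5000)


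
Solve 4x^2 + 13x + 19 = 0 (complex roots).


disc = 13^2 - 4*4*19 = 169 - 304 = -135
sqrt(|disc|) = sqrt(135) = 11.6190
Real part = -13/(2*4) = -1.6250
Imag part = 11.6190/(2*4) = 1.4524

-1.6250 ± 1.4524i


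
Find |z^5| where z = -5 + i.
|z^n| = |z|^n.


|z| = sqrt(25+1) = sqrt(26) = 5.0990
|z^5| = |z|^5 = (sqrt(26))^5 = 26^2 * sqrt(26) = 676*sqrt(26)

|z^5| = 676*sqrt(26) ≈ 3446.9372


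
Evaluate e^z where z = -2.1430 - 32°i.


e^-2.1430 = 0.1173
cos(-32°) = 0.848
sin(-32°) = -0.5299
Real = 0.1173*0.848 = 0.0995
Imag = 0.1173*(-0.5299) = -0.0622

0.0995 - 0.0622i


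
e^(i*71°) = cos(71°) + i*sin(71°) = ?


cos(71°) = 0.3256
sin(71°) = 0.9455

e^(i*71°) = 0.3256 + 0.9455i


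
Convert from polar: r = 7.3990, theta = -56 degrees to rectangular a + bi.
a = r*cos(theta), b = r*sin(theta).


a = 7.3990*cos(-56°) = 7.3990*0.5592 = 4.1375
b = 7.3990*sin(-56°) = 7.3990*(-0.8290376) = -6.1340

4.1375 - 6.1340i


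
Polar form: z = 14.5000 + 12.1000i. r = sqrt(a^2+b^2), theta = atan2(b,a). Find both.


r = sqrt(210.25+146.41) = sqrt(356.66) = 18.8854
theta = atan2(12.1, 14.5) = 39.8444 degrees

r = 18.8854, theta = 39.8444 degrees


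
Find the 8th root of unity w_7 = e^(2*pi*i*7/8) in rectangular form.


Angle = 360*7/8 = 315°
a = cos(315°) = 0.7071
b = sin(315°) = -0.7071

0.7071 - 0.7071i


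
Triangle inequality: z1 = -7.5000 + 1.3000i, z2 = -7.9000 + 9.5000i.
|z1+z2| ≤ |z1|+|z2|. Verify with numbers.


|z1| = sqrt((-7.5)^2 + 1.3^2) = sqrt(57.94) = 7.6118
|z2| = sqrt((-7.9)^2 + 9.5^2) = sqrt(152.66) = 12.3556
z1+z2 = -15.4000 + 10.8000i
|z1+z2| = sqrt(353.8) = 18.8096
|z1|+|z2| = 7.6118 + 12.3556 = 19.9674

|z1+z2| = 18.8096 ≤ |z1|+|z2| = 19.9674 (verified)


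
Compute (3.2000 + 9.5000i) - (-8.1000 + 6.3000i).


Real: 3.2 + 8.1 = 11.3
Imag: 9.5 - 6.3 = 3.2

11.3000 + 3.2000i


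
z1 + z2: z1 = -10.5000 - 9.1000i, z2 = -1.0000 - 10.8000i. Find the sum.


Real: -10.5 - 1 = -11.5
Imag: -9.1 - 10.8 = -19.9

-11.5000 - 19.9000i


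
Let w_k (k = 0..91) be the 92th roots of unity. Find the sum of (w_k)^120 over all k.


The roots are w_k = w^k with w = e^(2*pi*i/92), and (w^k)^120 = (w^120)^k.
So S = 1 + u + u^2 + ... + u^(91) with u = w^120.
120 = 1*92 + 28, so 120 is not a multiple of 92: u = (w^92)^1 * w^28 = w^28 ≠ 1 (w is a primitive 92th root), while u^92 = (w^92)^120 = 1.
Geometric series: S = (1 - u^92)/(1 - u) = (1 - 1)/(1 - u) = 0

S = 0


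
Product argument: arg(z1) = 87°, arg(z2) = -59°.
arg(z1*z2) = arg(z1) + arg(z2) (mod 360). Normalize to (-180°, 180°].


arg(z1*z2) = 87° - 59° = 28°
Normalized to (-180°, 180°]: 28°

28°


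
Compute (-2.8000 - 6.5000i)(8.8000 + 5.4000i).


Real = -2.8*8.8 - (-6.5)*5.4 = -24.64 - (-35.1) = 10.46
Imag = -2.8*5.4 + 8.8*(-6.5) = -15.12 - (57.2) = -72.32

10.4600 - 72.3200i


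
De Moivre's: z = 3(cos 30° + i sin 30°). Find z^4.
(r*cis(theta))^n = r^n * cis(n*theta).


r^4 = 3^4 = 81
n*theta = 4*30° = 120° = 120° (mod 360)
a = 81*cos(120°) = -40.5000
b = 81*sin(120°) = 70.1481

81 cis(120°) = -40.5000 + 70.1481i


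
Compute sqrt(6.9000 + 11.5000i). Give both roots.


|z| = sqrt(47.61+132.25) = 13.4112
sqrt((|z|+a)/2) = sqrt((13.4112+6.9)/2) = sqrt(10.1556) = 3.1868
sqrt((|z|-a)/2) = sqrt((13.4112-6.9)/2) = sqrt(3.2556) = 1.8043

±(3.1868 + 1.8043i) i.e. 3.1868 + 1.8043i and -3.1868 - 1.8043i


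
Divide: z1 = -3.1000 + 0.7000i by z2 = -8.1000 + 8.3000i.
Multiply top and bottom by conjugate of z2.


Conjugate of z2 = -8.1000 - 8.3000i
Numerator: (-3.1000 + 0.7000i)(-8.1000 - 8.3000i) = 30.9200 + 20.0600i
Denominator: (-8.1)^2 + 8.3^2 = 134.5
Result = (30.9200 + 20.0600i)/134.5

0.2299 + 0.1491i


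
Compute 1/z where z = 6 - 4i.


|z|^2 = 36+16 = 52
1/z = (6 + 4i)/52

1/z = 0.1154 + 0.0769i


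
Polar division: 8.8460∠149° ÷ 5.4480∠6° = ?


r = 8.8460 / 5.4480 = 1.6237
theta = 149° - 6° = 143° = 143° (mod 360)

1.6237 cis(143°)


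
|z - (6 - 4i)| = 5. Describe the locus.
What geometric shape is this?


|z - z0| = r is a circle with center z0 and radius r.
Center = (6, -4), radius = 5

Circle with center (6, -4) and radius 5


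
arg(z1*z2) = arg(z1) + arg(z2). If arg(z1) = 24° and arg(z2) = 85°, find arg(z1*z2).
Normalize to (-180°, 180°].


arg(z1*z2) = 24° + 85° = 109°
Normalized to (-180°, 180°]: 109°

109°


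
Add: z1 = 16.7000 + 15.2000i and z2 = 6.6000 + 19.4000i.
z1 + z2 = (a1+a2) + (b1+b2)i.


Real: 16.7 + 6.6 = 23.3
Imag: 15.2 + 19.4 = 34.6

23.3000 + 34.6000i


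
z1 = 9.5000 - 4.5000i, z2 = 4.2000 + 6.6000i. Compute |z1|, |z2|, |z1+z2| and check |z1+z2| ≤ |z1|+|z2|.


|z1| = sqrt(9.5^2 + (-4.5)^2) = sqrt(110.5) = 10.5119
|z2| = sqrt(4.2^2 + 6.6^2) = sqrt(61.2) = 7.8230
z1+z2 = 13.7000 + 2.1000i
|z1+z2| = sqrt(192.1) = 13.8600
|z1|+|z2| = 10.5119 + 7.8230 = 18.3349

|z1+z2| = 13.8600 ≤ |z1|+|z2| = 18.3349 (verified)


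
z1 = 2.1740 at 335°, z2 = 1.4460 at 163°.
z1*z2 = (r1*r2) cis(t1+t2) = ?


r = 2.1740 * 1.4460 = 3.1436
theta = 335° + 163° = 498° = 138° (mod 360)

3.1436 cis(138°)


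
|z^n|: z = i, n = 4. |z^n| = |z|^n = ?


|z| = sqrt(0+1) = sqrt(1) = 1
|z^4| = |z|^4 = 1^4 = 1

|z^4| = 1


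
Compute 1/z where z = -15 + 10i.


|z|^2 = 225+100 = 325
1/z = (-15 - 10i)/325

1/z = -0.0462 - 0.0308i


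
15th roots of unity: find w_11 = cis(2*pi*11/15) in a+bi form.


Angle = 360*11/15 = 264°
a = cos(264°) = -0.1045
b = sin(264°) = -0.9945

-0.1045 - 0.9945i


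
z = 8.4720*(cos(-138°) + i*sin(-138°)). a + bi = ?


a = 8.4720*cos(-138°) = 8.4720*(-0.74314) = -6.2959
b = 8.4720*sin(-138°) = 8.4720*(-0.66913) = -5.6689

-6.2959 - 5.6689i


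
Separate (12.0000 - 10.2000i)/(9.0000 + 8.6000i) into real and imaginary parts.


Multiply by conjugate: (12.0000 - 10.2000i)(9.0000 - 8.6000i) / (9^2 + 8.6^2)
Numerator real = 12*9 - (10.2)*8.6 = 20.28
Numerator imag = -10.2*9 - 12*8.6 = -195
Denominator = 154.96
Re(z) = 20.28/154.96 = 0.1309
Im(z) = -195/154.96 = -1.2584

Re(z) = 0.1309, Im(z) = -1.2584


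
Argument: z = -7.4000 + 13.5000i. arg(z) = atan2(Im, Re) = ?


Re = -7.4, Im = 13.5
arg = atan2(13.5, -7.4) = 118.7293 degrees

arg(z) = 118.7293 degrees


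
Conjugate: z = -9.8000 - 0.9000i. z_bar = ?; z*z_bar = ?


z_bar = -9.8000 + 0.9000i
z*z_bar = (-9.8)^2 + (-0.9)^2 = 96.04 + 0.81 = 96.85

z_bar = -9.8000 + 0.9000i, z*z_bar = 96.85


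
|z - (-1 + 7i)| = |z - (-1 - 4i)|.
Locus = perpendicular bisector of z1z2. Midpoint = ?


Equal distances means the locus is the perpendicular bisector of z1 and z2.
Midpoint = ((-1+(-1))/2, (7+(-4))/2) = (-1.0000, 1.5000)

Perpendicular bisector through (-1.0000, 1.5000)


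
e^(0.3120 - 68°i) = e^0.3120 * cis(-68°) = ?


e^0.3120 = 1.3662
cos(-68°) = 0.3746
sin(-68°) = -0.9272
Real = 1.3662*0.3746 = 0.5118
Imag = 1.3662*(-0.9272) = -1.2667

0.5118 - 1.2667i


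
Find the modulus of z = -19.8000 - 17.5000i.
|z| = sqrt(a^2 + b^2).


|z| = sqrt((-19.8)^2 + (-17.5)^2) = sqrt(392.04 + 306.25) = sqrt(698.29) = 26.4252

|z| = 26.4252


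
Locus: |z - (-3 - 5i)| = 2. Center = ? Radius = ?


|z - z0| = r is a circle with center z0 and radius r.
Center = (-3, -5), radius = 2

Circle with center (-3, -5) and radius 2


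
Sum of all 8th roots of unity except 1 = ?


With w = e^(2*pi*i/8), all 8 of the 8th roots of unity w^0 = 1, w, ..., w^(7) sum to 0: 1 + w + ... + w^(7) = (1 - w^8)/(1 - w) = 0 since w^8 = 1, w ≠ 1.
Removing the root 1: w + w^2 + ... + w^(7) = 0 - 1 = -1

Sum = -1


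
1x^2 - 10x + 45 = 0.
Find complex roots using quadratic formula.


disc = (-10)^2 - 4*1*45 = 100 - 180 = -80
sqrt(|disc|) = sqrt(80) = 8.9443
Real part = 10/(2*1) = 5.0000
Imag part = 8.9443/(2*1) = 4.4721

5.0000 ± 4.4721i


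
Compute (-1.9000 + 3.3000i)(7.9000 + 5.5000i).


Real = -1.9*7.9 - 3.3*5.5 = -15.01 - 18.15 = -33.16
Imag = -1.9*5.5 + 7.9*3.3 = -10.45 + 26.07 = 15.62

-33.1600 + 15.6200i


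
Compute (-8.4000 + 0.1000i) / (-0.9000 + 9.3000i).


Conjugate of z2 = -0.9000 - 9.3000i
Numerator: (-8.4000 + 0.1000i)(-0.9000 - 9.3000i) = 8.4900 + 78.0300i
Denominator: (-0.9)^2 + 9.3^2 = 87.3
Result = (8.4900 + 78.0300i)/87.3

0.0973 + 0.8938i


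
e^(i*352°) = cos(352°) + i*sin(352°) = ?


cos(352°) = 0.9903
sin(352°) = -0.1392

e^(i*352°) = 0.9903 - 0.1392i


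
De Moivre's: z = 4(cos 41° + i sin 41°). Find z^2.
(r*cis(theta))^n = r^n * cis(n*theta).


r^2 = 4^2 = 16
n*theta = 2*41° = 82° = 82° (mod 360)
a = 16*cos(82°) = 2.2268
b = 16*sin(82°) = 15.8443

16 cis(82°) = 2.2268 + 15.8443i


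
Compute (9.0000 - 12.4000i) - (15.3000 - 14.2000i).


Real: 9 - 15.3 = -6.3
Imag: -12.4 + 14.2 = 1.8

-6.3000 + 1.8000i


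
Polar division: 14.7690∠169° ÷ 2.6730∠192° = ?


r = 14.7690 / 2.6730 = 5.5253
theta = 169° - 192° = -23° = 337° (mod 360)

5.5253 cis(337°)


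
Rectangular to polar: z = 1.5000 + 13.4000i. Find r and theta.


r = sqrt(2.25+179.56) = sqrt(181.81) = 13.4837
theta = atan2(13.4, 1.5) = 83.6129 degrees

r = 13.4837, theta = 83.6129 degrees


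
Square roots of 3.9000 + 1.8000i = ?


|z| = sqrt(15.21+3.24) = 4.2953
sqrt((|z|+a)/2) = sqrt((4.2953+3.9)/2) = sqrt(4.0977) = 2.0243
sqrt((|z|-a)/2) = sqrt((4.2953-3.9)/2) = sqrt(0.1977) = 0.4446

±(2.0243 + 0.4446i) i.e. 2.0243 + 0.4446i and -2.0243 - 0.4446i


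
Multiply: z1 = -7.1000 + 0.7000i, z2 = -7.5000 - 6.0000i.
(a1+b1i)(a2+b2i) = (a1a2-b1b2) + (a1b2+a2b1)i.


Real = -7.1*(-7.5) - 0.7*(-6) = 53.25 - (-4.2) = 57.45
Imag = -7.1*(-6) - (7.5)*0.7 = 42.6 - (5.25) = 37.35

57.4500 + 37.3500i


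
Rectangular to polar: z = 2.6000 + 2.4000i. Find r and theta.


r = sqrt(6.76+5.76) = sqrt(12.52) = 3.5384
theta = atan2(2.4, 2.6) = 42.7094 degrees

r = 3.5384, theta = 42.7094 degrees


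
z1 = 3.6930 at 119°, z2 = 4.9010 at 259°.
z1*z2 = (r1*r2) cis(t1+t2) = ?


r = 3.6930 * 4.9010 = 18.0994
theta = 119° + 259° = 378° = 18° (mod 360)

18.0994 cis(18°)


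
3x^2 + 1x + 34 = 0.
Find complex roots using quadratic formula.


disc = 1^2 - 4*3*34 = 1 - 408 = -407
sqrt(|disc|) = sqrt(407) = 20.1742
Real part = -1/(2*3) = -0.1667
Imag part = 20.1742/(2*3) = 3.3624

-0.1667 ± 3.3624i


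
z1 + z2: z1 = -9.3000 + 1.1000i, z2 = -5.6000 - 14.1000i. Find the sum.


Real: -9.3 - 5.6 = -14.9
Imag: 1.1 - 14.1 = -13

-14.9000 - 13.0000i


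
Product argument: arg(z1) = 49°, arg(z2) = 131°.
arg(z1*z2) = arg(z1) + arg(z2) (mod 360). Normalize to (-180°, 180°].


arg(z1*z2) = 49° + 131° = 180°
Normalized to (-180°, 180°]: 180°

180°


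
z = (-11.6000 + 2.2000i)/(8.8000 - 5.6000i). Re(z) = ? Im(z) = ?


Multiply by conjugate: (-11.6000 + 2.2000i)(8.8000 + 5.6000i) / (8.8^2 + (-5.6)^2)
Numerator real = -11.6*8.8 + 2.2*(-5.6) = -114.4
Numerator imag = 2.2*8.8 - (-11.6)*(-5.6) = -45.6
Denominator = 108.8
Re(z) = -114.4/108.8 = -1.0515
Im(z) = -45.6/108.8 = -0.4191

Re(z) = -1.0515, Im(z) = -0.4191


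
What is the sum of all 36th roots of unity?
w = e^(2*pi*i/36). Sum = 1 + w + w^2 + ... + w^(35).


The sum of all 36th roots of unity is 0.
Geometric series: (1 - w^36)/(1 - w) = (1-1)/(1-w) = 0 since w^36 = 1, w ≠ 1.
Alternatively: coefficient of z^35 in z^36 - 1 is 0.

0


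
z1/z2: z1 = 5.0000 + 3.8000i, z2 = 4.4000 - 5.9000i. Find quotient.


Conjugate of z2 = 4.4000 + 5.9000i
Numerator: (5.0000 + 3.8000i)(4.4000 + 5.9000i) = -0.4200 + 46.2200i
Denominator: 4.4^2 + (-5.9)^2 = 54.17
Result = (-0.4200 + 46.2200i)/54.17

-0.0078 + 0.8532i


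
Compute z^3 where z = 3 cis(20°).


r^3 = 3^3 = 27
n*theta = 3*20° = 60° = 60° (mod 360)
a = 27*cos(60°) = 13.5000
b = 27*sin(60°) = 23.3827

27 cis(60°) = 13.5000 + 23.3827i


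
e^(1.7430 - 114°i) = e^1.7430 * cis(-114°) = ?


e^1.7430 = 5.71446
cos(-114°) = -0.40674
sin(-114°) = -0.91355
Real = 5.71446*(-0.40674) = -2.3243
Imag = 5.71446*(-0.91355) = -5.2204

-2.3243 - 5.2204i


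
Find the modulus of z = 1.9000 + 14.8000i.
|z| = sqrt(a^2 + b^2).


|z| = sqrt(1.9^2 + 14.8^2) = sqrt(3.61 + 219.04) = sqrt(222.65) = 14.9215

|z| = 14.9215


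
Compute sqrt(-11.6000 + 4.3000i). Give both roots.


|z| = sqrt(134.56+18.49) = 12.3713
sqrt((|z|+a)/2) = sqrt((12.3713+(-11.6))/2) = sqrt(0.3857) = 0.6210
sqrt((|z|-a)/2) = sqrt((12.3713-(-11.6))/2) = sqrt(11.9857) = 3.4620

±(0.6210 + 3.4620i) i.e. 0.6210 + 3.4620i and -0.6210 - 3.4620i


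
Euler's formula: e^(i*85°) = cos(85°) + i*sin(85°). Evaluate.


cos(85°) = 0.0872
sin(85°) = 0.9962

e^(i*85°) = 0.0872 + 0.9962i


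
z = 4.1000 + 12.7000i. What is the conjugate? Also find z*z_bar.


z_bar = 4.1000 - 12.7000i
z*z_bar = 4.1^2 + 12.7^2 = 16.81 + 161.29 = 178.1

z_bar = 4.1000 - 12.7000i, z*z_bar = 178.1


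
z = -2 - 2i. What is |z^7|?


|z| = sqrt(4+4) = sqrt(8) = 2.8284
|z^7| = |z|^7 = (sqrt(8))^7 = 8^3 * sqrt(8) = 512*sqrt(8)

|z^7| = 512*sqrt(8) ≈ 1448.1547


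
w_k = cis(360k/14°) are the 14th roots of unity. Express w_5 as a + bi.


Angle = 360*5/14 = 128.5714°
a = cos(128.5714°) = -0.6235
b = sin(128.5714°) = 0.7818

-0.6235 + 0.7818i


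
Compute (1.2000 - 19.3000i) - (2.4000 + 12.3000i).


Real: 1.2 - 2.4 = -1.2
Imag: -19.3 - 12.3 = -31.6

-1.2000 - 31.6000i


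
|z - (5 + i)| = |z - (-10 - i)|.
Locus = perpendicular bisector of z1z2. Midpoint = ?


Equal distances means the locus is the perpendicular bisector of z1 and z2.
Midpoint = ((5+(-10))/2, (1+(-1))/2) = (-2.5000, 0)

Perpendicular bisector through (-2.5000, 0)


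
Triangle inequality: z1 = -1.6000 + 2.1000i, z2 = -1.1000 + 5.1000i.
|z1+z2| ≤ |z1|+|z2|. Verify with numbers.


|z1| = sqrt((-1.6)^2 + 2.1^2) = sqrt(6.97) = 2.6401
|z2| = sqrt((-1.1)^2 + 5.1^2) = sqrt(27.22) = 5.2173
z1+z2 = -2.7000 + 7.2000i
|z1+z2| = sqrt(59.13) = 7.6896
|z1|+|z2| = 2.6401 + 5.2173 = 7.8574

|z1+z2| = 7.6896 ≤ |z1|+|z2| = 7.8574 (verified)


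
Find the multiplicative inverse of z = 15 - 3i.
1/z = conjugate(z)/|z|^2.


|z|^2 = 225+9 = 234
1/z = (15 + 3i)/234

1/z = 0.0641 + 0.0128i


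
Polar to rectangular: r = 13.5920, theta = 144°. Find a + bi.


a = 13.5920*cos(144°) = 13.5920*(-0.80902) = -10.9962
b = 13.5920*sin(144°) = 13.5920*0.58779 = 7.9892

-10.9962 + 7.9892i


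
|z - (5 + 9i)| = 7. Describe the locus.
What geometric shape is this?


|z - z0| = r is a circle with center z0 and radius r.
Center = (5, 9), radius = 7

Circle with center (5, 9) and radius 7


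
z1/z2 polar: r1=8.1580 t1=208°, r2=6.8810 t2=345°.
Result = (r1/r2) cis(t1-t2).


r = 8.1580 / 6.8810 = 1.1856
theta = 208° - 345° = -137° = 223° (mod 360)

1.1856 cis(223°)


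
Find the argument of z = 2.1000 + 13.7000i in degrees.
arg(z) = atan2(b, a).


Re = 2.1, Im = 13.7
arg = atan2(13.7, 2.1) = 81.2853 degrees

arg(z) = 81.2853 degrees


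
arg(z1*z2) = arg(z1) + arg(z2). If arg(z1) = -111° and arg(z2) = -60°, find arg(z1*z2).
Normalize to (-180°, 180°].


arg(z1*z2) = -111° - 60° = -171°
Normalized to (-180°, 180°]: -171°

-171°


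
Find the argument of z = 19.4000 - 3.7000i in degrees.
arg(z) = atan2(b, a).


Re = 19.4, Im = -3.7
arg = atan2(-3.7, 19.4) = -10.7979 degrees

arg(z) = -10.7979 degrees


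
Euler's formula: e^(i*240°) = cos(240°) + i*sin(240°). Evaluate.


cos(240°) = -0.5000
sin(240°) = -0.8660

e^(i*240°) = -0.5000 - 0.8660i


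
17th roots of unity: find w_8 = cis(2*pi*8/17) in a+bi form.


Angle = 360*8/17 = 169.4118°
a = cos(169.4118°) = -0.9830
b = sin(169.4118°) = 0.1837

-0.9830 + 0.1837i


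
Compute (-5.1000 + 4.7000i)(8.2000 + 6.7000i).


Real = -5.1*8.2 - 4.7*6.7 = -41.82 - 31.49 = -73.31
Imag = -5.1*6.7 + 8.2*4.7 = -34.17 + 38.54 = 4.37

-73.3100 + 4.3700i


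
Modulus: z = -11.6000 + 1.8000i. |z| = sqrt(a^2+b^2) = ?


|z| = sqrt((-11.6)^2 + 1.8^2) = sqrt(134.56 + 3.24) = sqrt(137.8) = 11.7388

|z| = 11.7388


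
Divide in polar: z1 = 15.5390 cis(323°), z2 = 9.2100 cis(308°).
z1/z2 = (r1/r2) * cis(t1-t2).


r = 15.5390 / 9.2100 = 1.6872
theta = 323° - 308° = 15° = 15° (mod 360)

1.6872 cis(15°)


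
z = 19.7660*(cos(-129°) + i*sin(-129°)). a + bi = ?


a = 19.7660*cos(-129°) = 19.7660*(-0.62932) = -12.4391
b = 19.7660*sin(-129°) = 19.7660*(-0.77715) = -15.3611

-12.4391 - 15.3611i


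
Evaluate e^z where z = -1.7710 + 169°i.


e^-1.7710 = 0.17016
cos(169°) = -0.9816
sin(169°) = 0.1908
Real = 0.17016*(-0.9816) = -0.1670
Imag = 0.17016*0.1908 = 0.0325

-0.1670 + 0.0325i


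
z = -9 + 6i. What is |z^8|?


|z| = sqrt(81+36) = sqrt(117) = 10.8167
|z^8| = |z|^8 = (sqrt(117))^8 = 117^4 = 187388721

|z^8| = 187388721


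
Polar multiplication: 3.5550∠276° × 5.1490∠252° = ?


r = 3.5550 * 5.1490 = 18.3047
theta = 276° + 252° = 528° = 168° (mod 360)

18.3047 cis(168°)


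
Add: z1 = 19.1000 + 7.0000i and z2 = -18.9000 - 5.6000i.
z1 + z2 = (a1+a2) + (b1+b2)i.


Real: 19.1 - 18.9 = 0.2
Imag: 7 - 5.6 = 1.4

0.2000 + 1.4000i


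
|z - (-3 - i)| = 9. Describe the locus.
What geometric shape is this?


|z - z0| = r is a circle with center z0 and radius r.
Center = (-3, -1), radius = 9

Circle with center (-3, -1) and radius 9


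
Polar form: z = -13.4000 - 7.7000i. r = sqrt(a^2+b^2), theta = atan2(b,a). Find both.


r = sqrt(179.56+59.29) = sqrt(238.85) = 15.4548
theta = atan2(-7.7, -13.4) = -150.1172 degrees

r = 15.4548, theta = -150.1172 degrees


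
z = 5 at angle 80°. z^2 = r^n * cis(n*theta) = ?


r^2 = 5^2 = 25
n*theta = 2*80° = 160° = 160° (mod 360)
a = 25*cos(160°) = -23.4923
b = 25*sin(160°) = 8.5505

25 cis(160°) = -23.4923 + 8.5505i


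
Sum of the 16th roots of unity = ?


The sum of all 16th roots of unity is 0.
Geometric series: (1 - w^16)/(1 - w) = (1-1)/(1-w) = 0 since w^16 = 1, w ≠ 1.
Alternatively: coefficient of z^15 in z^16 - 1 is 0.

0


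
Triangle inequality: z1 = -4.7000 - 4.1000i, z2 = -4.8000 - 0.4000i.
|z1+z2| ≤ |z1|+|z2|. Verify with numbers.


|z1| = sqrt((-4.7)^2 + (-4.1)^2) = sqrt(38.9) = 6.2370
|z2| = sqrt((-4.8)^2 + (-0.4)^2) = sqrt(23.2) = 4.8166
z1+z2 = -9.5000 - 4.5000i
|z1+z2| = sqrt(110.5) = 10.5119
|z1|+|z2| = 6.2370 + 4.8166 = 11.0536

|z1+z2| = 10.5119 ≤ |z1|+|z2| = 11.0536 (verified)


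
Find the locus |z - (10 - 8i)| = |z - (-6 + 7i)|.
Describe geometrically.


Equal distances means the locus is the perpendicular bisector of z1 and z2.
Midpoint = ((10+(-6))/2, (-8+7)/2) = (2.0000, -0.5000)

Perpendicular bisector through (2.0000, -0.5000)


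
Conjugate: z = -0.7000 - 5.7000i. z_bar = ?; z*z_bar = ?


z_bar = -0.7000 + 5.7000i
z*z_bar = (-0.7)^2 + (-5.7)^2 = 0.49 + 32.49 = 32.98

z_bar = -0.7000 + 5.7000i, z*z_bar = 32.98


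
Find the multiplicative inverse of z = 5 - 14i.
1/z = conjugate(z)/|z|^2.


|z|^2 = 25+196 = 221
1/z = (5 + 14i)/221

1/z = 0.0226 + 0.0633i


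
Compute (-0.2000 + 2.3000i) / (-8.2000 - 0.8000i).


Conjugate of z2 = -8.2000 + 0.8000i
Numerator: (-0.2000 + 2.3000i)(-8.2000 + 0.8000i) = -0.2000 - 19.0200i
Denominator: (-8.2)^2 + (-0.8)^2 = 67.88
Result = (-0.2000 - 19.0200i)/67.88

-0.0029 - 0.2802i


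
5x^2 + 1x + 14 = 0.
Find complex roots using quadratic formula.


disc = 1^2 - 4*5*14 = 1 - 280 = -279
sqrt(|disc|) = sqrt(279) = 16.7033
Real part = -1/(2*5) = -0.1000
Imag part = 16.7033/(2*5) = 1.6703

-0.1000 ± 1.6703i


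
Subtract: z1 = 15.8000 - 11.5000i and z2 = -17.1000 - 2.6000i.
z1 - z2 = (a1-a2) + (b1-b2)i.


Real: 15.8 + 17.1 = 32.9
Imag: -11.5 + 2.6 = -8.9

32.9000 - 8.9000i


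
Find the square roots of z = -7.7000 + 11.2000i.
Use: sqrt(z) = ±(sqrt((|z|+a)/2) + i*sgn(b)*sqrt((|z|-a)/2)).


|z| = sqrt(59.29+125.44) = 13.5915
sqrt((|z|+a)/2) = sqrt((13.5915+(-7.7))/2) = sqrt(2.9458) = 1.7163
sqrt((|z|-a)/2) = sqrt((13.5915-(-7.7))/2) = sqrt(10.6458) = 3.2628

±(1.7163 + 3.2628i) i.e. 1.7163 + 3.2628i and -1.7163 - 3.2628i


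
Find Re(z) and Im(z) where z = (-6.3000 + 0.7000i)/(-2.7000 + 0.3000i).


Multiply by conjugate: (-6.3000 + 0.7000i)(-2.7000 - 0.3000i) / ((-2.7)^2 + 0.3^2)
Numerator real = -6.3*(-2.7) + 0.7*0.3 = 17.22
Numerator imag = 0.7*(-2.7) - (-6.3)*0.3 = 0
Denominator = 7.38
Re(z) = 17.22/7.38 = 2.3333
Im(z) = 0/7.38 = 0

Re(z) = 2.3333, Im(z) = 0


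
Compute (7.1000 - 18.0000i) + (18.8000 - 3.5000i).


Real: 7.1 + 18.8 = 25.9
Imag: -18 - 3.5 = -21.5

25.9000 - 21.5000i


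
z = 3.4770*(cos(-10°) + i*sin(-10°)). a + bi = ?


a = 3.4770*cos(-10°) = 3.4770*0.98481 = 3.4242
b = 3.4770*sin(-10°) = 3.4770*(-0.17365) = -0.6038

3.4242 - 0.6038i


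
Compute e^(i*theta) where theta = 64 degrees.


cos(64°) = 0.4384
sin(64°) = 0.8988

e^(i*64°) = 0.4384 + 0.8988i


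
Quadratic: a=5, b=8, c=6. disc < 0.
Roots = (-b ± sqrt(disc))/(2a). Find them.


disc = 8^2 - 4*5*6 = 64 - 120 = -56
sqrt(|disc|) = sqrt(56) = 7.4833
Real part = -8/(2*5) = -0.8000
Imag part = 7.4833/(2*5) = 0.7483

-0.8000 ± 0.7483i


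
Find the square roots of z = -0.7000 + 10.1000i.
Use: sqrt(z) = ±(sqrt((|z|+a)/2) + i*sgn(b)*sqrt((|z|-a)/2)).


|z| = sqrt(0.49+102.01) = 10.1242
sqrt((|z|+a)/2) = sqrt((10.1242+(-0.7))/2) = sqrt(4.7121) = 2.1707
sqrt((|z|-a)/2) = sqrt((10.1242-(-0.7))/2) = sqrt(5.4121) = 2.3264

±(2.1707 + 2.3264i) i.e. 2.1707 + 2.3264i and -2.1707 - 2.3264i


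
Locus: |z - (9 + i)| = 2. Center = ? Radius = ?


|z - z0| = r is a circle with center z0 and radius r.
Center = (9, 1), radius = 2

Circle with center (9, 1) and radius 2


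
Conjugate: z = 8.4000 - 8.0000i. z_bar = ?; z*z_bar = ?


z_bar = 8.4000 + 8.0000i
z*z_bar = 8.4^2 + (-8)^2 = 70.56 + 64 = 134.56

z_bar = 8.4000 + 8.0000i, z*z_bar = 134.56


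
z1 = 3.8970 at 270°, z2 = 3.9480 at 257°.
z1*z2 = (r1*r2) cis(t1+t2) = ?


r = 3.8970 * 3.9480 = 15.3854
theta = 270° + 257° = 527° = 167° (mod 360)

15.3854 cis(167°)


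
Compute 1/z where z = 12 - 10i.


|z|^2 = 144+100 = 244
1/z = (12 + 10i)/244

1/z = 0.0492 + 0.0410i


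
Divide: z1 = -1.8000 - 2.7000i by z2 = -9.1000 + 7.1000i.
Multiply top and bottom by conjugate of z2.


Conjugate of z2 = -9.1000 - 7.1000i
Numerator: (-1.8000 - 2.7000i)(-9.1000 - 7.1000i) = -2.7900 + 37.3500i
Denominator: (-9.1)^2 + 7.1^2 = 133.22
Result = (-2.7900 + 37.3500i)/133.22

-0.0209 + 0.2804i


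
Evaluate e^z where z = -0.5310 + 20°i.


e^-0.5310 = 0.58802
cos(20°) = 0.9397
sin(20°) = 0.342
Real = 0.58802*0.9397 = 0.5526
Imag = 0.58802*0.342 = 0.2011

0.5526 + 0.2011i


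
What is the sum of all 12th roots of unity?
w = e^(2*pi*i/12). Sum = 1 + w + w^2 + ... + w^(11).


The sum of all 12th roots of unity is 0.
Geometric series: (1 - w^12)/(1 - w) = (1-1)/(1-w) = 0 since w^12 = 1, w ≠ 1.
Alternatively: coefficient of z^11 in z^12 - 1 is 0.

0


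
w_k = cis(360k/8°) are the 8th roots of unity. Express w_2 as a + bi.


Angle = 360*2/8 = 90°
a = cos(90°) = 0
b = sin(90°) = 1.0000

0 + 1.0000i


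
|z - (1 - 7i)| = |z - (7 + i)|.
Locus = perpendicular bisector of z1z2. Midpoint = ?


Equal distances means the locus is the perpendicular bisector of z1 and z2.
Midpoint = ((1+7)/2, (-7+1)/2) = (4.0000, -3.0000)

Perpendicular bisector through (4.0000, -3.0000)


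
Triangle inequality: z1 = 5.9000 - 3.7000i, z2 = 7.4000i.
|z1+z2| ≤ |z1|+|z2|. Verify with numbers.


|z1| = sqrt(5.9^2 + (-3.7)^2) = sqrt(48.5) = 6.9642
|z2| = sqrt(0^2 + 7.4^2) = sqrt(54.76) = 7.4000
z1+z2 = 5.9000 + 3.7000i
|z1+z2| = sqrt(48.5) = 6.9642
|z1|+|z2| = 6.9642 + 7.4000 = 14.3642

|z1+z2| = 6.9642 ≤ |z1|+|z2| = 14.3642 (verified)


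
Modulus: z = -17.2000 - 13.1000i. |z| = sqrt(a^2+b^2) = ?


|z| = sqrt((-17.2)^2 + (-13.1)^2) = sqrt(295.84 + 171.61) = sqrt(467.45) = 21.6206

|z| = 21.6206


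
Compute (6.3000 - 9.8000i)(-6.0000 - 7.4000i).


Real = 6.3*(-6) - (-9.8)*(-7.4) = -37.8 - 72.52 = -110.32
Imag = 6.3*(-7.4) - (6)*(-9.8) = -46.62 + 58.8 = 12.18

-110.3200 + 12.1800i


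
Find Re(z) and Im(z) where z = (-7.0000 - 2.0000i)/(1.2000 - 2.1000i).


Multiply by conjugate: (-7.0000 - 2.0000i)(1.2000 + 2.1000i) / (1.2^2 + (-2.1)^2)
Numerator real = -7*1.2 - (2)*(-2.1) = -4.2
Numerator imag = -2*1.2 - (-7)*(-2.1) = -17.1
Denominator = 5.85
Re(z) = -4.2/5.85 = -0.7179
Im(z) = -17.1/5.85 = -2.9231

Re(z) = -0.7179, Im(z) = -2.9231


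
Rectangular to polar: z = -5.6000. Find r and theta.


r = sqrt(31.36+0) = sqrt(31.36) = 5.6000
theta = atan2(0, -5.6) = 180.0000 degrees

r = 5.6000, theta = 180.0000 degrees


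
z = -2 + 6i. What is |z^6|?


|z| = sqrt(4+36) = sqrt(40) = 6.3246
|z^6| = |z|^6 = (sqrt(40))^6 = 40^3 = 64000

|z^6| = 64000


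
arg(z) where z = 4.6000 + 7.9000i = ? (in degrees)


Re = 4.6, Im = 7.9
arg = atan2(7.9, 4.6) = 59.7887 degrees

arg(z) = 59.7887 degrees


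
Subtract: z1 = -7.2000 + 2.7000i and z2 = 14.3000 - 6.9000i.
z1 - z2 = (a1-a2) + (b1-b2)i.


Real: -7.2 - 14.3 = -21.5
Imag: 2.7 + 6.9 = 9.6

-21.5000 + 9.6000i


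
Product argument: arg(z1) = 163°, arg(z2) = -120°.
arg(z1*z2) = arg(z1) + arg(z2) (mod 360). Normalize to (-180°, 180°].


arg(z1*z2) = 163° - 120° = 43°
Normalized to (-180°, 180°]: 43°

43°


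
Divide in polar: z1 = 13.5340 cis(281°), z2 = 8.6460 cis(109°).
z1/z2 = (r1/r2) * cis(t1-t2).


r = 13.5340 / 8.6460 = 1.5653
theta = 281° - 109° = 172° = 172° (mod 360)

1.5653 cis(172°)


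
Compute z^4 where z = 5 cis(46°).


r^4 = 5^4 = 625
n*theta = 4*46° = 184° = 184° (mod 360)
a = 625*cos(184°) = -623.4775
b = 625*sin(184°) = -43.5978

625 cis(184°) = -623.4775 - 43.5978i


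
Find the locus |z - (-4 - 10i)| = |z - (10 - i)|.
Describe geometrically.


Equal distances means the locus is the perpendicular bisector of z1 and z2.
Midpoint = ((-4+10)/2, (-10+(-1))/2) = (3.0000, -5.5000)

Perpendicular bisector through (3.0000, -5.5000)


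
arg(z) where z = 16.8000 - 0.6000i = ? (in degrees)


Re = 16.8, Im = -0.6
arg = atan2(-0.6, 16.8) = -2.0454 degrees

arg(z) = -2.0454 degrees


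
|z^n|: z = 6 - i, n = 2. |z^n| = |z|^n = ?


|z| = sqrt(36+1) = sqrt(37) = 6.0828
|z^2| = |z|^2 = (sqrt(37))^2 = 37

|z^2| = 37


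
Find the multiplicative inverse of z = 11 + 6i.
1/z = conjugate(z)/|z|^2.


|z|^2 = 121+36 = 157
1/z = (11 - 6i)/157

1/z = 0.0701 - 0.0382i


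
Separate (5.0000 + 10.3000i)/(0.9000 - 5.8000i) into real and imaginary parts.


Multiply by conjugate: (5.0000 + 10.3000i)(0.9000 + 5.8000i) / (0.9^2 + (-5.8)^2)
Numerator real = 5*0.9 + 10.3*(-5.8) = -55.24
Numerator imag = 10.3*0.9 - 5*(-5.8) = 38.27
Denominator = 34.45
Re(z) = -55.24/34.45 = -1.6035
Im(z) = 38.27/34.45 = 1.1109

Re(z) = -1.6035, Im(z) = 1.1109
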